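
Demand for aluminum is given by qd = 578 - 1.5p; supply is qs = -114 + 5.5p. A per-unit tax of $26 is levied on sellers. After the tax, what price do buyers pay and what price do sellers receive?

Pre-tax equilibrium: p* = 692/7, q* = 3008/7.
Tax on sellers shifts supply to qs = -114 + 5.5(p − 26) = -257 + 5.5p.
578 - 1.5p = -257 + 5.5p gives buyer price pb = 835/7; sellers receive ps = 835/7 − 26 = 653/7.
New quantity: q = 578 − 1.5(835/7) = 5587/14.

Buyers pay 835/7, sellers receive 653/7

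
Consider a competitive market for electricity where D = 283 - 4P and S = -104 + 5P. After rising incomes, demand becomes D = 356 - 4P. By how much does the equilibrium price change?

ΔP = 73/9

Original equilibrium: P* = 43, Q* = 111.
New equilibrium: 356 - 4P = -104 + 5P, so 460 = 9P and P' = 460/9; Q' = 356 − 4(460/9) = 1364/9.
Change in price: 460/9 − 43 = 73/9.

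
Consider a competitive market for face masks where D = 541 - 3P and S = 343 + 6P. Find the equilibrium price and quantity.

P* = 22, Q* = 475

Set D = S: 541 - 3P = 343 + 6P.
198 = 9P, so P* = 22.
Q* = 541 − 3(22) = 475.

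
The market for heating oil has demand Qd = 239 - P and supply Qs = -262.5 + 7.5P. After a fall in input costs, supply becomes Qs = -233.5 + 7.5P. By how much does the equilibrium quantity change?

ΔQ = 58/17

Original equilibrium: P* = 59, Q* = 180.
New equilibrium: 239 - P = -233.5 + 7.5P, so 472.5 = 8.5P and P' = 945/17; Q' = 239 − 1(945/17) = 3118/17.
Change in quantity: 3118/17 − 180 = 58/17.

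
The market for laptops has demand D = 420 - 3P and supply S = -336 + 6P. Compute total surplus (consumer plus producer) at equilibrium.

Equilibrium: 420 - 3P = -336 + 6P gives P* = 84, Q* = 168.
Demand choke price: P = 140; supply starts at P = 56.
CS = ½(140 − 84)(168) = 4704; PS = ½(84 − 56)(168) = 2352.

Total surplus = 7056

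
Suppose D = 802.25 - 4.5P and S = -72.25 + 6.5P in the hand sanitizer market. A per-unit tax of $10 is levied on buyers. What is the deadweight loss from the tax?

Deadweight loss = 2925/22

Pre-tax equilibrium: P* = 79.5, Q* = 444.5.
Tax on buyers shifts demand to D = 802.25 − 4.5(P + 10) = 757.25 - 4.5P.
757.25 - 4.5P = -72.25 + 6.5P gives seller price Ps = 1659/22; buyers pay Pb = 1659/22 + 10 = 1879/22.
New quantity: Q = 802.25 − 4.5(1879/22) = 4597/11.
DWL = ½ × 10 × (444.5 − 4597/11) = 2925/22.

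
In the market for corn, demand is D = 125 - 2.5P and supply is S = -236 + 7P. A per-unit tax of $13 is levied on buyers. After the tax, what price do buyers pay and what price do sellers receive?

Pre-tax equilibrium: P* = 38, Q* = 30.
Tax on buyers shifts demand to D = 125 − 2.5(P + 13) = 92.5 - 2.5P.
92.5 - 2.5P = -236 + 7P gives seller price Ps = 657/19; buyers pay Pb = 657/19 + 13 = 904/19.
New quantity: Q = 125 − 2.5(904/19) = 115/19.

Buyers pay 904/19, sellers receive 657/19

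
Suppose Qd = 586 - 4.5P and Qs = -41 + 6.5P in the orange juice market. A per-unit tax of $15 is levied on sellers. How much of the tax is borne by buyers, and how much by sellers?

Pre-tax equilibrium: P* = 57, Q* = 329.5.
Tax on sellers shifts supply to Qs = -41 + 6.5(P − 15) = -138.5 + 6.5P.
586 - 4.5P = -138.5 + 6.5P gives buyer price Pb = 1449/22; sellers receive Ps = 1449/22 − 15 = 1119/22.
New quantity: Q = 586 − 4.5(1449/22) = 12743/44.
Buyer burden = 1449/22 − 57 = 195/22; seller burden = 57 − 1119/22 = 135/22.

Buyers bear 195/22, sellers bear 135/22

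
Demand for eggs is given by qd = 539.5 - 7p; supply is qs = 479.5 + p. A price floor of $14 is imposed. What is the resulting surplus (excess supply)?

Equilibrium price would be p* = 7.5, so the floor at 14 binds.
At p = 14: qd = 441.5, qs = 493.5.
Surplus = 493.5 − 441.5 = 52.

Surplus = 52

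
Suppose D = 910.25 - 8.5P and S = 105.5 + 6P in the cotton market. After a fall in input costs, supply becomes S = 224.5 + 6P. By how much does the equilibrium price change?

Original equilibrium: P* = 55.5, Q* = 438.5.
New equilibrium: 910.25 - 8.5P = 224.5 + 6P, so 685.75 = 14.5P and P' = 2743/58; Q' = 910.25 − 8.5(2743/58) = 29479/58.
Change in price: 2743/58 − 55.5 = -238/29.

ΔP = -238/29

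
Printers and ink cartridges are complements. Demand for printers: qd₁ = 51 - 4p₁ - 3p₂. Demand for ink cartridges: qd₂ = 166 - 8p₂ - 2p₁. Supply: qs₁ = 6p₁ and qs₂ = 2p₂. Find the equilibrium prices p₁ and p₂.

Market 1: 51 - 4p₁ - 3p₂ = 6p₁ → 10p₁ + 3p₂ = 51.
Market 2: 10p₂ + 2p₁ = 166.
Eliminating p₂: 10×(1) − 3×(2) gives 94p₁ = 12, so p₁ = 6/47.
Back-substitute into (2): p₂ = (166 − 2×6/47) / 10 = 779/47.

p₁ = 6/47, p₂ = 779/47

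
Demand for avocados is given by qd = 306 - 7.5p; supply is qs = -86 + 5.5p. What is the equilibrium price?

p* = 392/13

Set qd = qs: 306 - 7.5p = -86 + 5.5p.
392 = 13p, so p* = 392/13.
q* = 306 − 7.5(392/13) = 1038/13.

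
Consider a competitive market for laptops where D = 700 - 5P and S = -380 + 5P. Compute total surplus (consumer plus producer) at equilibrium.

Total surplus = 5120

Equilibrium: 700 - 5P = -380 + 5P gives P* = 108, Q* = 160.
Demand choke price: P = 140; supply starts at P = 76.
CS = ½(140 − 108)(160) = 2560; PS = ½(108 − 76)(160) = 2560.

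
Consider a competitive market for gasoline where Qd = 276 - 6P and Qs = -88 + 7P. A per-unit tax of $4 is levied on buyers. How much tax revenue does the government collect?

Tax revenue = 4944/13

Pre-tax equilibrium: P* = 28, Q* = 108.
Tax on buyers shifts demand to Qd = 276 − 6(P + 4) = 252 - 6P.
252 - 6P = -88 + 7P gives seller price Ps = 340/13; buyers pay Pb = 340/13 + 4 = 392/13.
New quantity: Q = 276 − 6(392/13) = 1236/13.
Revenue = 4 × 1236/13 = 4944/13.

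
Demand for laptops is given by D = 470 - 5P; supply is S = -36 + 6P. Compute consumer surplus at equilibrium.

Equilibrium: 470 - 5P = -36 + 6P gives P* = 46, Q* = 240.
Demand choke price (D = 0): P = 94.
CS = ½(94 − 46)(240) = 5760.

Consumer surplus = 5760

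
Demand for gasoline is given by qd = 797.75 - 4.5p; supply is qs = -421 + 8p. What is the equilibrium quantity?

Set qd = qs: 797.75 - 4.5p = -421 + 8p.
1218.75 = 12.5p, so p* = 97.5.
q* = 797.75 − 4.5(97.5) = 359.

q* = 359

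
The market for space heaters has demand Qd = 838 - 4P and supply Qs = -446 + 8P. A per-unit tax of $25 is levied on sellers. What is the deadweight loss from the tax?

Deadweight loss = 2500/3

Pre-tax equilibrium: P* = 107, Q* = 410.
Tax on sellers shifts supply to Qs = -446 + 8(P − 25) = -646 + 8P.
838 - 4P = -646 + 8P gives buyer price Pb = 371/3; sellers receive Ps = 371/3 − 25 = 296/3.
New quantity: Q = 838 − 4(371/3) = 1030/3.
DWL = ½ × 25 × (410 − 1030/3) = 2500/3.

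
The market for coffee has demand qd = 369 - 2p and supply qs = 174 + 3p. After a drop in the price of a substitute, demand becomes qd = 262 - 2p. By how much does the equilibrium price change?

Original equilibrium: p* = 39, q* = 291.
New equilibrium: 262 - 2p = 174 + 3p, so 88 = 5p and p' = 17.6; q' = 262 − 2(17.6) = 226.8.
Change in price: 17.6 − 39 = -21.4.

Δp = -21.4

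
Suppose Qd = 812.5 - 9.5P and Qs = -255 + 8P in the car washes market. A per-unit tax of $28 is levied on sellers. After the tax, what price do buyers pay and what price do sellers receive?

Pre-tax equilibrium: P* = 61, Q* = 233.
Tax on sellers shifts supply to Qs = -255 + 8(P − 28) = -479 + 8P.
812.5 - 9.5P = -479 + 8P gives buyer price Pb = 73.8; sellers receive Ps = 73.8 − 28 = 45.8.
New quantity: Q = 812.5 − 9.5(73.8) = 111.4.

Buyers pay $73.8, sellers receive $45.8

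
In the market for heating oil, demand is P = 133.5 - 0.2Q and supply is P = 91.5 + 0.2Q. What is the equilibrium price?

P* = 112.5

Set the two price expressions equal: 133.5 - 0.2Q = 91.5 + 0.2Q.
42 = 0.4Q, so Q* = 105.
P* = 133.5 − (0.2)(105) = 112.5.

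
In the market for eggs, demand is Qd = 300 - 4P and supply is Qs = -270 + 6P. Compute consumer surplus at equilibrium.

Consumer surplus = 648

Equilibrium: 300 - 4P = -270 + 6P gives P* = 57, Q* = 72.
Demand choke price (Qd = 0): P = 75.
CS = ½(75 − 57)(72) = 648.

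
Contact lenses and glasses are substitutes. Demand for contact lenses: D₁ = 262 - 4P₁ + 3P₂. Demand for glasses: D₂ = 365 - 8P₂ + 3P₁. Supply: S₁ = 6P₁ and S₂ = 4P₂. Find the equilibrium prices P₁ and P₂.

P₁ = 1413/37, P₂ = 4436/111

Market 1: 262 - 4P₁ + 3P₂ = 6P₁ → 10P₁ - 3P₂ = 262.
Market 2: 12P₂ - 3P₁ = 365.
Eliminating P₂: 12×(1) + 3×(2) gives 111P₁ = 4239, so P₁ = 1413/37.
Back-substitute into (2): P₂ = (365 + 3×1413/37) / 12 = 4436/111.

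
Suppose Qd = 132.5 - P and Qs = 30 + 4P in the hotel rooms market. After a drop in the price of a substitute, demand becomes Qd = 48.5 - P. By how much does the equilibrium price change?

Original equilibrium: P* = 20.5, Q* = 112.
New equilibrium: 48.5 - P = 30 + 4P, so 18.5 = 5P and P' = 3.7; Q' = 48.5 − 1(3.7) = 44.8.
Change in price: 3.7 − 20.5 = -16.8.

ΔP = -16.8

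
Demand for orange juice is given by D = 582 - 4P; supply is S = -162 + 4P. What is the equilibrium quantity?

Set D = S: 582 - 4P = -162 + 4P.
744 = 8P, so P* = 93.
Q* = 582 − 4(93) = 210.

Q* = 210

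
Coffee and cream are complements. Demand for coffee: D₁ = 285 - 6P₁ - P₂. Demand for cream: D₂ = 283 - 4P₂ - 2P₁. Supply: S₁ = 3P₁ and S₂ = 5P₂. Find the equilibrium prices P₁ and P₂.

P₁ = 2282/79, P₂ = 1977/79

Market 1: 285 - 6P₁ - P₂ = 3P₁ → 9P₁ + P₂ = 285.
Market 2: 9P₂ + 2P₁ = 283.
Eliminating P₂: 9×(1) − 1×(2) gives 79P₁ = 2282, so P₁ = 2282/79.
Back-substitute into (2): P₂ = (283 − 2×2282/79) / 9 = 1977/79.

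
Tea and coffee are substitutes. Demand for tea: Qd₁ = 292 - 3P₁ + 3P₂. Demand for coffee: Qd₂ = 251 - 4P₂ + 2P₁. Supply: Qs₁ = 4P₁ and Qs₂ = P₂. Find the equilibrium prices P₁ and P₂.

Market 1: 292 - 3P₁ + 3P₂ = 4P₁ → 7P₁ - 3P₂ = 292.
Market 2: 5P₂ - 2P₁ = 251.
Eliminating P₂: 5×(1) + 3×(2) gives 29P₁ = 2213, so P₁ = 2213/29.
Back-substitute into (2): P₂ = (251 + 2×2213/29) / 5 = 2341/29.

P₁ = 2213/29, P₂ = 2341/29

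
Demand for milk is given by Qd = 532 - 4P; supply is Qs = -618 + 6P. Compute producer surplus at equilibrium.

Producer surplus = 432

Equilibrium: 532 - 4P = -618 + 6P gives P* = 115, Q* = 72.
Supply starts at P = 103 (where Qs = 0).
PS = ½(115 − 103)(72) = 432.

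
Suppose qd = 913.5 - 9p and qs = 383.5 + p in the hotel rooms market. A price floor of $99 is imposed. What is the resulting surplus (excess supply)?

Surplus = 460

Equilibrium price would be p* = 53, so the floor at 99 binds.
At p = 99: qd = 22.5, qs = 482.5.
Surplus = 482.5 − 22.5 = 460.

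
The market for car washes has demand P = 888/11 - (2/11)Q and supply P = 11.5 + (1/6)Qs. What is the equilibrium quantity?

Q* = 4569/23

Set the two price expressions equal: 888/11 - (2/11)Q = 11.5 + (1/6)Q.
1523/22 = (23/66)Q, so Q* = 4569/23.
P* = 888/11 − (2/11)(4569/23) = 1026/23.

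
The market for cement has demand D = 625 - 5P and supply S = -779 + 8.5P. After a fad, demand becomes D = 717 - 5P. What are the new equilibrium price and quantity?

P' = 2992/27, Q' = 4399/27

Original equilibrium: P* = 104, Q* = 105.
New equilibrium: 717 - 5P = -779 + 8.5P, so 1496 = 13.5P and P' = 2992/27; Q' = 717 − 5(2992/27) = 4399/27.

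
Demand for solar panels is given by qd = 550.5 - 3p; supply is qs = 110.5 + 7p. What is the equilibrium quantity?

q* = 418.5

Set qd = qs: 550.5 - 3p = 110.5 + 7p.
440 = 10p, so p* = 44.
q* = 550.5 − 3(44) = 418.5.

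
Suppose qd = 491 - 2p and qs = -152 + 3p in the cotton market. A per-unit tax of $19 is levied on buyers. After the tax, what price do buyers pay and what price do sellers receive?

Buyers pay $140, sellers receive $121

Pre-tax equilibrium: p* = 128.6, q* = 233.8.
Tax on buyers shifts demand to qd = 491 − 2(p + 19) = 453 - 2p.
453 - 2p = -152 + 3p gives seller price ps = 121; buyers pay pb = 121 + 19 = 140.
New quantity: q = 491 − 2(140) = 211.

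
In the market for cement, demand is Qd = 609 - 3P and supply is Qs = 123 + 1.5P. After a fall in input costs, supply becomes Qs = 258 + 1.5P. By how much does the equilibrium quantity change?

ΔQ = 90

Original equilibrium: P* = 108, Q* = 285.
New equilibrium: 609 - 3P = 258 + 1.5P, so 351 = 4.5P and P' = 78; Q' = 609 − 3(78) = 375.
Change in quantity: 375 − 285 = 90.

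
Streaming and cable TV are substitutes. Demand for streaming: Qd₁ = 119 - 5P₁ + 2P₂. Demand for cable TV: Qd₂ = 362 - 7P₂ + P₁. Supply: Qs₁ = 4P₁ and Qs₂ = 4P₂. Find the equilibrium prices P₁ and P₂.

P₁ = 2033/97, P₂ = 3377/97

Market 1: 119 - 5P₁ + 2P₂ = 4P₁ → 9P₁ - 2P₂ = 119.
Market 2: 11P₂ - P₁ = 362.
Eliminating P₂: 11×(1) + 2×(2) gives 97P₁ = 2033, so P₁ = 2033/97.
Back-substitute into (2): P₂ = (362 + 1×2033/97) / 11 = 3377/97.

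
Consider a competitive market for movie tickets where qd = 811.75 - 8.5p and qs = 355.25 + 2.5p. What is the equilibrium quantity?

q* = 459

Set qd = qs: 811.75 - 8.5p = 355.25 + 2.5p.
456.5 = 11p, so p* = 41.5.
q* = 811.75 − 8.5(41.5) = 459.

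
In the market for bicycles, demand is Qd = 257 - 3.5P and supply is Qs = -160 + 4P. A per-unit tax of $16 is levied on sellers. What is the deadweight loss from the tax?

Deadweight loss = 3584/15

Pre-tax equilibrium: P* = 55.6, Q* = 62.4.
Tax on sellers shifts supply to Qs = -160 + 4(P − 16) = -224 + 4P.
257 - 3.5P = -224 + 4P gives buyer price Pb = 962/15; sellers receive Ps = 962/15 − 16 = 722/15.
New quantity: Q = 257 − 3.5(962/15) = 488/15.
DWL = ½ × 16 × (62.4 − 488/15) = 3584/15.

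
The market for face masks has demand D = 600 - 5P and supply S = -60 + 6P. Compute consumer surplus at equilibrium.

Consumer surplus = 9000

Equilibrium: 600 - 5P = -60 + 6P gives P* = 60, Q* = 300.
Demand choke price (D = 0): P = 120.
CS = ½(120 − 60)(300) = 9000.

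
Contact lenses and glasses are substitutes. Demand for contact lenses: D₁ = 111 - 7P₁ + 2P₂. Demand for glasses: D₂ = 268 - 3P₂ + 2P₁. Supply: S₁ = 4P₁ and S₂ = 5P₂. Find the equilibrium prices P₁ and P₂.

P₁ = 356/21, P₂ = 1585/42

Market 1: 111 - 7P₁ + 2P₂ = 4P₁ → 11P₁ - 2P₂ = 111.
Market 2: 8P₂ - 2P₁ = 268.
Eliminating P₂: 8×(1) + 2×(2) gives 84P₁ = 1424, so P₁ = 356/21.
Back-substitute into (2): P₂ = (268 + 2×356/21) / 8 = 1585/42.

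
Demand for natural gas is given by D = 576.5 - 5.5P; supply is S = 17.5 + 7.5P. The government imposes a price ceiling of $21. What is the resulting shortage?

Equilibrium price would be P* = 43, so the ceiling at 21 binds.
At P = 21: D = 576.5 − 5.5(21) = 461, S = 17.5 + 7.5(21) = 175.
Shortage = 461 − 175 = 286.

Shortage = 286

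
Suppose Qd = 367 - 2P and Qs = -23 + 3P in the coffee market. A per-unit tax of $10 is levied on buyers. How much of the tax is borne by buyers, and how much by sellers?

Buyers bear $6, sellers bear $4

Pre-tax equilibrium: P* = 78, Q* = 211.
Tax on buyers shifts demand to Qd = 367 − 2(P + 10) = 347 - 2P.
347 - 2P = -23 + 3P gives seller price Ps = 74; buyers pay Pb = 74 + 10 = 84.
New quantity: Q = 367 − 2(84) = 199.
Buyer burden = 84 − 78 = 6; seller burden = 78 − 74 = 4.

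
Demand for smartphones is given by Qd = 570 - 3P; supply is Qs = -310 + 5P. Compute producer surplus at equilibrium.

Producer surplus = 5760

Equilibrium: 570 - 3P = -310 + 5P gives P* = 110, Q* = 240.
Supply starts at P = 62 (where Qs = 0).
PS = ½(110 − 62)(240) = 5760.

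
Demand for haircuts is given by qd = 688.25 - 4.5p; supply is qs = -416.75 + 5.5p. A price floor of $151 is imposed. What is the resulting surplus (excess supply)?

Equilibrium price would be p* = 110.5, so the floor at 151 binds.
At p = 151: qd = 8.75, qs = 413.75.
Surplus = 413.75 − 8.75 = 405.

Surplus = 405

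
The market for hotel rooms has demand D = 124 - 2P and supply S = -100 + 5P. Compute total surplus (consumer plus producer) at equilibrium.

Equilibrium: 124 - 2P = -100 + 5P gives P* = 32, Q* = 60.
Demand choke price: P = 62; supply starts at P = 20.
CS = ½(62 − 32)(60) = 900; PS = ½(32 − 20)(60) = 360.

Total surplus = 1260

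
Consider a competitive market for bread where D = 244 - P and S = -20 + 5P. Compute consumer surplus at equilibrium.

Consumer surplus = 20000

Equilibrium: 244 - P = -20 + 5P gives P* = 44, Q* = 200.
Demand choke price (D = 0): P = 244.
CS = ½(244 − 44)(200) = 20000.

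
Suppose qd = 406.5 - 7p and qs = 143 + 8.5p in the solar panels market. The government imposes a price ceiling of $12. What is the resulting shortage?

Shortage = 77.5

Equilibrium price would be p* = 17, so the ceiling at 12 binds.
At p = 12: qd = 406.5 − 7(12) = 322.5, qs = 143 + 8.5(12) = 245.
Shortage = 322.5 − 245 = 77.5.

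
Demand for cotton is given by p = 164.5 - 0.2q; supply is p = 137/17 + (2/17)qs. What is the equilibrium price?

p* = 66

Set the two price expressions equal: 164.5 - 0.2q = 137/17 + (2/17)q.
5319/34 = (27/85)q, so q* = 492.5.
p* = 164.5 − (0.2)(492.5) = 66.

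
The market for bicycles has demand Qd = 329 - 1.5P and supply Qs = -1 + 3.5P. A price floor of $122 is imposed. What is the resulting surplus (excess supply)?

Surplus = 280

Equilibrium price would be P* = 66, so the floor at 122 binds.
At P = 122: Qd = 146, Qs = 426.
Surplus = 426 − 146 = 280.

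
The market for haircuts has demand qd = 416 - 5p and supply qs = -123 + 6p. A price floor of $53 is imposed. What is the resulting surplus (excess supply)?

Surplus = 44

Equilibrium price would be p* = 49, so the floor at 53 binds.
At p = 53: qd = 151, qs = 195.
Surplus = 195 − 151 = 44.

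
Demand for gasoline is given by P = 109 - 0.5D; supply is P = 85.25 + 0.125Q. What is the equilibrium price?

Set the two price expressions equal: 109 - 0.5Q = 85.25 + 0.125Q.
23.75 = 0.625Q, so Q* = 38.
P* = 109 − (0.5)(38) = 90.

P* = 90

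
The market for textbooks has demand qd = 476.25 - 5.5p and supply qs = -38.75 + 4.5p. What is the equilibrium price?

p* = 51.5

Set qd = qs: 476.25 - 5.5p = -38.75 + 4.5p.
515 = 10p, so p* = 51.5.
q* = 476.25 − 5.5(51.5) = 193.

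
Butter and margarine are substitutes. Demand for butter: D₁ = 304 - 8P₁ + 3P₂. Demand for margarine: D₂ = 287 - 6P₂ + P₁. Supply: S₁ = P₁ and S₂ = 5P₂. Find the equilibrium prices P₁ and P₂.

P₁ = 4205/96, P₂ = 2887/96

Market 1: 304 - 8P₁ + 3P₂ = P₁ → 9P₁ - 3P₂ = 304.
Market 2: 11P₂ - P₁ = 287.
Eliminating P₂: 11×(1) + 3×(2) gives 96P₁ = 4205, so P₁ = 4205/96.
Back-substitute into (2): P₂ = (287 + 1×4205/96) / 11 = 2887/96.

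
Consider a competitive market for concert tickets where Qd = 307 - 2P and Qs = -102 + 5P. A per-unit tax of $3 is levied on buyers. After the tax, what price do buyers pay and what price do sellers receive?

Pre-tax equilibrium: P* = 409/7, Q* = 1331/7.
Tax on buyers shifts demand to Qd = 307 − 2(P + 3) = 301 - 2P.
301 - 2P = -102 + 5P gives seller price Ps = 403/7; buyers pay Pb = 403/7 + 3 = 424/7.
New quantity: Q = 307 − 2(424/7) = 1301/7.

Buyers pay 424/7, sellers receive 403/7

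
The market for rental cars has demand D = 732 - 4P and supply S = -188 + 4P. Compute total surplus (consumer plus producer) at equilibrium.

Equilibrium: 732 - 4P = -188 + 4P gives P* = 115, Q* = 272.
Demand choke price: P = 183; supply starts at P = 47.
CS = ½(183 − 115)(272) = 9248; PS = ½(115 − 47)(272) = 9248.

Total surplus = 18496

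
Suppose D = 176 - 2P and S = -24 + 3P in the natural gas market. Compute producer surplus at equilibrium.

Equilibrium: 176 - 2P = -24 + 3P gives P* = 40, Q* = 96.
Supply starts at P = 8 (where S = 0).
PS = ½(40 − 8)(96) = 1536.

Producer surplus = 1536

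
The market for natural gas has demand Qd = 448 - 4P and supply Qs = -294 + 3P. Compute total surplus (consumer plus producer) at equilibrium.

Equilibrium: 448 - 4P = -294 + 3P gives P* = 106, Q* = 24.
Demand choke price: P = 112; supply starts at P = 98.
CS = ½(112 − 106)(24) = 72; PS = ½(106 − 98)(24) = 96.

Total surplus = 168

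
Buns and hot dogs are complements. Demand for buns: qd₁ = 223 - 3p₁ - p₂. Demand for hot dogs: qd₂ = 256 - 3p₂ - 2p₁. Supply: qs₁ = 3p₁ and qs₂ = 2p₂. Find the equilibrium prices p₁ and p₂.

Market 1: 223 - 3p₁ - p₂ = 3p₁ → 6p₁ + p₂ = 223.
Market 2: 5p₂ + 2p₁ = 256.
Eliminating p₂: 5×(1) − 1×(2) gives 28p₁ = 859, so p₁ = 859/28.
Back-substitute into (2): p₂ = (256 − 2×859/28) / 5 = 545/14.

p₁ = 859/28, p₂ = 545/14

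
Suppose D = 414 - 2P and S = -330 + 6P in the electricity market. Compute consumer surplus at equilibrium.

Equilibrium: 414 - 2P = -330 + 6P gives P* = 93, Q* = 228.
Demand choke price (D = 0): P = 207.
CS = ½(207 − 93)(228) = 12996.

Consumer surplus = 12996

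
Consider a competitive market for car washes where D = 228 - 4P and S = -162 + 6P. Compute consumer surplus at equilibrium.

Equilibrium: 228 - 4P = -162 + 6P gives P* = 39, Q* = 72.
Demand choke price (D = 0): P = 57.
CS = ½(57 − 39)(72) = 648.

Consumer surplus = 648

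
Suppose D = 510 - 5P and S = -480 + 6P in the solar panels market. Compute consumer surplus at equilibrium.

Consumer surplus = 360

Equilibrium: 510 - 5P = -480 + 6P gives P* = 90, Q* = 60.
Demand choke price (D = 0): P = 102.
CS = ½(102 − 90)(60) = 360.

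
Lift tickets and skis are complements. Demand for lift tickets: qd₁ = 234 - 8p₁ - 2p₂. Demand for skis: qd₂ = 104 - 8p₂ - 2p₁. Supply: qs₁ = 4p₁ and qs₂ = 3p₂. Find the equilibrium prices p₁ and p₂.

Market 1: 234 - 8p₁ - 2p₂ = 4p₁ → 12p₁ + 2p₂ = 234.
Market 2: 11p₂ + 2p₁ = 104.
Eliminating p₂: 11×(1) − 2×(2) gives 128p₁ = 2366, so p₁ = 18.484375.
Back-substitute into (2): p₂ = (104 − 2×18.484375) / 11 = 6.09375.

p₁ = 18.484375, p₂ = 6.09375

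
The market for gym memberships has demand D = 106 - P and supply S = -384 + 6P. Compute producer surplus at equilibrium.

Equilibrium: 106 - P = -384 + 6P gives P* = 70, Q* = 36.
Supply starts at P = 64 (where S = 0).
PS = ½(70 − 64)(36) = 108.

Producer surplus = 108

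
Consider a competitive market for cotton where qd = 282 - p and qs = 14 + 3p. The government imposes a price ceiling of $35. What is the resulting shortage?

Equilibrium price would be p* = 67, so the ceiling at 35 binds.
At p = 35: qd = 282 − 1(35) = 247, qs = 14 + 3(35) = 119.
Shortage = 247 − 119 = 128.

Shortage = 128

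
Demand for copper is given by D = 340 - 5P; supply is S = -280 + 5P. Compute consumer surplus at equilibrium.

Consumer surplus = 90

Equilibrium: 340 - 5P = -280 + 5P gives P* = 62, Q* = 30.
Demand choke price (D = 0): P = 68.
CS = ½(68 − 62)(30) = 90.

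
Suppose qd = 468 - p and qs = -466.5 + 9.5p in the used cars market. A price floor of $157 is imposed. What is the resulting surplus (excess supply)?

Surplus = 714

Equilibrium price would be p* = 89, so the floor at 157 binds.
At p = 157: qd = 311, qs = 1025.
Surplus = 1025 − 311 = 714.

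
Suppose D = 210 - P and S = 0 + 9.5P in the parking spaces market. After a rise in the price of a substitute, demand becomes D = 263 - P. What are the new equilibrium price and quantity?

Original equilibrium: P* = 20, Q* = 190.
New equilibrium: 263 - P = 0 + 9.5P, so 263 = 10.5P and P' = 526/21; Q' = 263 − 1(526/21) = 4997/21.

P' = 526/21, Q' = 4997/21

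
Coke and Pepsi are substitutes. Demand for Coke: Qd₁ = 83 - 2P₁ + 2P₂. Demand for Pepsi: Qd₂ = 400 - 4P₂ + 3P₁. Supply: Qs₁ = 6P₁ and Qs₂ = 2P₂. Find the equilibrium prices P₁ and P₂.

P₁ = 649/21, P₂ = 3449/42

Market 1: 83 - 2P₁ + 2P₂ = 6P₁ → 8P₁ - 2P₂ = 83.
Market 2: 6P₂ - 3P₁ = 400.
Eliminating P₂: 6×(1) + 2×(2) gives 42P₁ = 1298, so P₁ = 649/21.
Back-substitute into (2): P₂ = (400 + 3×649/21) / 6 = 3449/42.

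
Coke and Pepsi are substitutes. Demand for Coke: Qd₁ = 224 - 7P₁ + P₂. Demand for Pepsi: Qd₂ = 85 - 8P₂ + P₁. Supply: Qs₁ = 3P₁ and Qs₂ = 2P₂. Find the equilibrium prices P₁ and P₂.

P₁ = 775/33, P₂ = 358/33

Market 1: 224 - 7P₁ + P₂ = 3P₁ → 10P₁ - P₂ = 224.
Market 2: 10P₂ - P₁ = 85.
Eliminating P₂: 10×(1) + 1×(2) gives 99P₁ = 2325, so P₁ = 775/33.
Back-substitute into (2): P₂ = (85 + 1×775/33) / 10 = 358/33.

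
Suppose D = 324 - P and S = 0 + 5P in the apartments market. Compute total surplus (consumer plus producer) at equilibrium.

Total surplus = 43740

Equilibrium: 324 - P = 0 + 5P gives P* = 54, Q* = 270.
Demand choke price: P = 324; supply starts at P = 0.
CS = ½(324 − 54)(270) = 36450; PS = ½(54 − 0)(270) = 7290.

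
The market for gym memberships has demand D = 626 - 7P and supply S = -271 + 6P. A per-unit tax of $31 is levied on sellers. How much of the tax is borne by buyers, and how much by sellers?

Pre-tax equilibrium: P* = 69, Q* = 143.
Tax on sellers shifts supply to S = -271 + 6(P − 31) = -457 + 6P.
626 - 7P = -457 + 6P gives buyer price Pb = 1083/13; sellers receive Ps = 1083/13 − 31 = 680/13.
New quantity: Q = 626 − 7(1083/13) = 557/13.
Buyer burden = 1083/13 − 69 = 186/13; seller burden = 69 − 680/13 = 217/13.

Buyers bear 186/13, sellers bear 217/13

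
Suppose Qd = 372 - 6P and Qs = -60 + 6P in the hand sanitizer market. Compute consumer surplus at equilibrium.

Consumer surplus = 2028

Equilibrium: 372 - 6P = -60 + 6P gives P* = 36, Q* = 156.
Demand choke price (Qd = 0): P = 62.
CS = ½(62 − 36)(156) = 2028.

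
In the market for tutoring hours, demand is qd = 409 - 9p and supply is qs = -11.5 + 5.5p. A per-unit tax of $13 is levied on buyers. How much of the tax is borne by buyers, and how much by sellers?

Buyers bear 143/29, sellers bear 234/29

Pre-tax equilibrium: p* = 29, q* = 148.
Tax on buyers shifts demand to qd = 409 − 9(p + 13) = 292 - 9p.
292 - 9p = -11.5 + 5.5p gives seller price ps = 607/29; buyers pay pb = 607/29 + 13 = 984/29.
New quantity: q = 409 − 9(984/29) = 3005/29.
Buyer burden = 984/29 − 29 = 143/29; seller burden = 29 − 607/29 = 234/29.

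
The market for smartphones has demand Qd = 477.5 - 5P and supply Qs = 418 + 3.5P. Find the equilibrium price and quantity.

Set Qd = Qs: 477.5 - 5P = 418 + 3.5P.
59.5 = 8.5P, so P* = 7.
Q* = 477.5 − 5(7) = 442.5.

P* = 7, Q* = 442.5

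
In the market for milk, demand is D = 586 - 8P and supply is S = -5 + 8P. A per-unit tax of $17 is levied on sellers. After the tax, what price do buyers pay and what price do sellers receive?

Pre-tax equilibrium: P* = 36.9375, Q* = 290.5.
Tax on sellers shifts supply to S = -5 + 8(P − 17) = -141 + 8P.
586 - 8P = -141 + 8P gives buyer price Pb = 45.4375; sellers receive Ps = 45.4375 − 17 = 28.4375.
New quantity: Q = 586 − 8(45.4375) = 222.5.

Buyers pay $45.4375, sellers receive $28.4375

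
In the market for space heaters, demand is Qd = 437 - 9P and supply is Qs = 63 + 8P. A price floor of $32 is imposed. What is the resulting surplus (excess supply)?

Surplus = 170

Equilibrium price would be P* = 22, so the floor at 32 binds.
At P = 32: Qd = 149, Qs = 319.
Surplus = 319 − 149 = 170.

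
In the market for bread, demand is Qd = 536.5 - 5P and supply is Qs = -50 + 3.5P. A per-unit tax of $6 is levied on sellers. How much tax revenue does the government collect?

Pre-tax equilibrium: P* = 69, Q* = 191.5.
Tax on sellers shifts supply to Qs = -50 + 3.5(P − 6) = -71 + 3.5P.
536.5 - 5P = -71 + 3.5P gives buyer price Pb = 1215/17; sellers receive Ps = 1215/17 − 6 = 1113/17.
New quantity: Q = 536.5 − 5(1215/17) = 6091/34.
Revenue = 6 × 6091/34 = 18273/17.

Tax revenue = 18273/17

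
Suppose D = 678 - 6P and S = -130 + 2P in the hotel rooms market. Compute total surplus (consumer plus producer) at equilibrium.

Equilibrium: 678 - 6P = -130 + 2P gives P* = 101, Q* = 72.
Demand choke price: P = 113; supply starts at P = 65.
CS = ½(113 − 101)(72) = 432; PS = ½(101 − 65)(72) = 1296.

Total surplus = 1728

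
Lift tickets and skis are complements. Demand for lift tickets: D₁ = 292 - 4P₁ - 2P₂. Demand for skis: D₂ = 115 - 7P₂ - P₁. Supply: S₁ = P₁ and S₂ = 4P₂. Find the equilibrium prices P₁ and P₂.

Market 1: 292 - 4P₁ - 2P₂ = P₁ → 5P₁ + 2P₂ = 292.
Market 2: 11P₂ + P₁ = 115.
Eliminating P₂: 11×(1) − 2×(2) gives 53P₁ = 2982, so P₁ = 2982/53.
Back-substitute into (2): P₂ = (115 − 1×2982/53) / 11 = 283/53.

P₁ = 2982/53, P₂ = 283/53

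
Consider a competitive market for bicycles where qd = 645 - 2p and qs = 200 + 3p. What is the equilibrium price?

p* = 89

Set qd = qs: 645 - 2p = 200 + 3p.
445 = 5p, so p* = 89.
q* = 645 − 2(89) = 467.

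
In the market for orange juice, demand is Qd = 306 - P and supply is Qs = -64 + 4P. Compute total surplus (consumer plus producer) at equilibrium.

Total surplus = 33640

Equilibrium: 306 - P = -64 + 4P gives P* = 74, Q* = 232.
Demand choke price: P = 306; supply starts at P = 16.
CS = ½(306 − 74)(232) = 26912; PS = ½(74 − 16)(232) = 6728.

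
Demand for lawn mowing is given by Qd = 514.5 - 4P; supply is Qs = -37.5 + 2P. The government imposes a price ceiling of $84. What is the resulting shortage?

Shortage = 48

Equilibrium price would be P* = 92, so the ceiling at 84 binds.
At P = 84: Qd = 514.5 − 4(84) = 178.5, Qs = -37.5 + 2(84) = 130.5.
Shortage = 178.5 − 130.5 = 48.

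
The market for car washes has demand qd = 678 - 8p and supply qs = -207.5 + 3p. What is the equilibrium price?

p* = 80.5

Set qd = qs: 678 - 8p = -207.5 + 3p.
885.5 = 11p, so p* = 80.5.
q* = 678 − 8(80.5) = 34.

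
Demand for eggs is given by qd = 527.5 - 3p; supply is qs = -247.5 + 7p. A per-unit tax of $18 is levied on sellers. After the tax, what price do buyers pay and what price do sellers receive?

Pre-tax equilibrium: p* = 77.5, q* = 295.
Tax on sellers shifts supply to qs = -247.5 + 7(p − 18) = -373.5 + 7p.
527.5 - 3p = -373.5 + 7p gives buyer price pb = 90.1; sellers receive ps = 90.1 − 18 = 72.1.
New quantity: q = 527.5 − 3(90.1) = 257.2.

Buyers pay $90.1, sellers receive $72.1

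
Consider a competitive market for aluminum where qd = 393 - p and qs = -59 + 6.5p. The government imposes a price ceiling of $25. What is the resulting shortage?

Shortage = 264.5

Equilibrium price would be p* = 904/15, so the ceiling at 25 binds.
At p = 25: qd = 393 − 1(25) = 368, qs = -59 + 6.5(25) = 103.5.
Shortage = 368 − 103.5 = 264.5.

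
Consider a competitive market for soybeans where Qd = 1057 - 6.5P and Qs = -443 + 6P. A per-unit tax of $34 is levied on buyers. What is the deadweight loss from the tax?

Pre-tax equilibrium: P* = 120, Q* = 277.
Tax on buyers shifts demand to Qd = 1057 − 6.5(P + 34) = 836 - 6.5P.
836 - 6.5P = -443 + 6P gives seller price Ps = 102.32; buyers pay Pb = 102.32 + 34 = 136.32.
New quantity: Q = 1057 − 6.5(136.32) = 170.92.
DWL = ½ × 34 × (277 − 170.92) = 1803.36.

Deadweight loss = 1803.36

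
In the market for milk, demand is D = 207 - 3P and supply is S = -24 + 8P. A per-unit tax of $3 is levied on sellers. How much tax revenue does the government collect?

Tax revenue = 4536/11

Pre-tax equilibrium: P* = 21, Q* = 144.
Tax on sellers shifts supply to S = -24 + 8(P − 3) = -48 + 8P.
207 - 3P = -48 + 8P gives buyer price Pb = 255/11; sellers receive Ps = 255/11 − 3 = 222/11.
New quantity: Q = 207 − 3(255/11) = 1512/11.
Revenue = 3 × 1512/11 = 4536/11.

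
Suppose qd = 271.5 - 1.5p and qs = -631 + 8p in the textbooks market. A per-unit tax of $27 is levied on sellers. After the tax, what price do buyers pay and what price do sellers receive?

Pre-tax equilibrium: p* = 95, q* = 129.
Tax on sellers shifts supply to qs = -631 + 8(p − 27) = -847 + 8p.
271.5 - 1.5p = -847 + 8p gives buyer price pb = 2237/19; sellers receive ps = 2237/19 − 27 = 1724/19.
New quantity: q = 271.5 − 1.5(2237/19) = 1803/19.

Buyers pay 2237/19, sellers receive 1724/19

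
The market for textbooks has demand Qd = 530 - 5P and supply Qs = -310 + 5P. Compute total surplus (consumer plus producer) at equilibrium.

Total surplus = 2420

Equilibrium: 530 - 5P = -310 + 5P gives P* = 84, Q* = 110.
Demand choke price: P = 106; supply starts at P = 62.
CS = ½(106 − 84)(110) = 1210; PS = ½(84 − 62)(110) = 1210.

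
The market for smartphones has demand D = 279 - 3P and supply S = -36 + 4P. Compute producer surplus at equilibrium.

Producer surplus = 2592

Equilibrium: 279 - 3P = -36 + 4P gives P* = 45, Q* = 144.
Supply starts at P = 9 (where S = 0).
PS = ½(45 − 9)(144) = 2592.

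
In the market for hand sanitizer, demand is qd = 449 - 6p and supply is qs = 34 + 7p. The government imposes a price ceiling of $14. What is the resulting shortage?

Equilibrium price would be p* = 415/13, so the ceiling at 14 binds.
At p = 14: qd = 449 − 6(14) = 365, qs = 34 + 7(14) = 132.
Shortage = 365 − 132 = 233.

Shortage = 233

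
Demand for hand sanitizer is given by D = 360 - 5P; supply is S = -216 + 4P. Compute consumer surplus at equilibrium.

Consumer surplus = 160

Equilibrium: 360 - 5P = -216 + 4P gives P* = 64, Q* = 40.
Demand choke price (D = 0): P = 72.
CS = ½(72 − 64)(40) = 160.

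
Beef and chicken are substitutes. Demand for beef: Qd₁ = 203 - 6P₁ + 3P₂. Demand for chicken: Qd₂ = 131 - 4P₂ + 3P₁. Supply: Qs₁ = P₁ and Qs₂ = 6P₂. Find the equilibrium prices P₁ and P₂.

Market 1: 203 - 6P₁ + 3P₂ = P₁ → 7P₁ - 3P₂ = 203.
Market 2: 10P₂ - 3P₁ = 131.
Eliminating P₂: 10×(1) + 3×(2) gives 61P₁ = 2423, so P₁ = 2423/61.
Back-substitute into (2): P₂ = (131 + 3×2423/61) / 10 = 1526/61.

P₁ = 2423/61, P₂ = 1526/61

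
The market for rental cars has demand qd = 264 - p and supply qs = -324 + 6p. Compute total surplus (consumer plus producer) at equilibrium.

Equilibrium: 264 - p = -324 + 6p gives p* = 84, q* = 180.
Demand choke price: p = 264; supply starts at p = 54.
CS = ½(264 − 84)(180) = 16200; PS = ½(84 − 54)(180) = 2700.

Total surplus = 18900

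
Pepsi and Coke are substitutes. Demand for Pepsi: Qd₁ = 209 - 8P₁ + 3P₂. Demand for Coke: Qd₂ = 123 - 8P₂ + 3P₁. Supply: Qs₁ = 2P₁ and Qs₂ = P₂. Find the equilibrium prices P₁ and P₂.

P₁ = 250/9, P₂ = 619/27

Market 1: 209 - 8P₁ + 3P₂ = 2P₁ → 10P₁ - 3P₂ = 209.
Market 2: 9P₂ - 3P₁ = 123.
Eliminating P₂: 9×(1) + 3×(2) gives 81P₁ = 2250, so P₁ = 250/9.
Back-substitute into (2): P₂ = (123 + 3×250/9) / 9 = 619/27.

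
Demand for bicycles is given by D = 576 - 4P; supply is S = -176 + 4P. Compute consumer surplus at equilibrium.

Equilibrium: 576 - 4P = -176 + 4P gives P* = 94, Q* = 200.
Demand choke price (D = 0): P = 144.
CS = ½(144 − 94)(200) = 5000.

Consumer surplus = 5000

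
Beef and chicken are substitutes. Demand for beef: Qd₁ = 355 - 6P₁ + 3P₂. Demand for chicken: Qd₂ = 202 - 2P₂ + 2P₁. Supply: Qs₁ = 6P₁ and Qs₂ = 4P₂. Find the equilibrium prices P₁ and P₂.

P₁ = 456/11, P₂ = 1567/33

Market 1: 355 - 6P₁ + 3P₂ = 6P₁ → 12P₁ - 3P₂ = 355.
Market 2: 6P₂ - 2P₁ = 202.
Eliminating P₂: 6×(1) + 3×(2) gives 66P₁ = 2736, so P₁ = 456/11.
Back-substitute into (2): P₂ = (202 + 2×456/11) / 6 = 1567/33.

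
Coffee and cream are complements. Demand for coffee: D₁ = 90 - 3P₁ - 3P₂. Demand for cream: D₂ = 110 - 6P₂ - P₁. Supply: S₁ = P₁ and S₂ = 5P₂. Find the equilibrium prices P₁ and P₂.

Market 1: 90 - 3P₁ - 3P₂ = P₁ → 4P₁ + 3P₂ = 90.
Market 2: 11P₂ + P₁ = 110.
Eliminating P₂: 11×(1) − 3×(2) gives 41P₁ = 660, so P₁ = 660/41.
Back-substitute into (2): P₂ = (110 − 1×660/41) / 11 = 350/41.

P₁ = 660/41, P₂ = 350/41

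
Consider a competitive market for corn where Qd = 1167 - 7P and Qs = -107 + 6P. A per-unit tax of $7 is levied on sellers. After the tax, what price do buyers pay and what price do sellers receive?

Buyers pay 1316/13, sellers receive 1225/13

Pre-tax equilibrium: P* = 98, Q* = 481.
Tax on sellers shifts supply to Qs = -107 + 6(P − 7) = -149 + 6P.
1167 - 7P = -149 + 6P gives buyer price Pb = 1316/13; sellers receive Ps = 1316/13 − 7 = 1225/13.
New quantity: Q = 1167 − 7(1316/13) = 5959/13.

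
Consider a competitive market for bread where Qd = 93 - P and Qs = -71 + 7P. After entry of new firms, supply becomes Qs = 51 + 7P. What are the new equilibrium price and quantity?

P' = 5.25, Q' = 87.75

Original equilibrium: P* = 20.5, Q* = 72.5.
New equilibrium: 93 - P = 51 + 7P, so 42 = 8P and P' = 5.25; Q' = 93 − 1(5.25) = 87.75.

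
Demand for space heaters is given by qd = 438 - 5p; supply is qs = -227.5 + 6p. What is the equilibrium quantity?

q* = 135.5

Set qd = qs: 438 - 5p = -227.5 + 6p.
665.5 = 11p, so p* = 60.5.
q* = 438 − 5(60.5) = 135.5.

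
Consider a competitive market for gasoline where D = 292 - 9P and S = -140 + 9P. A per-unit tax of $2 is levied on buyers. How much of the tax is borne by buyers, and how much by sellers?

Buyers bear $1, sellers bear $1

Pre-tax equilibrium: P* = 24, Q* = 76.
Tax on buyers shifts demand to D = 292 − 9(P + 2) = 274 - 9P.
274 - 9P = -140 + 9P gives seller price Ps = 23; buyers pay Pb = 23 + 2 = 25.
New quantity: Q = 292 − 9(25) = 67.
Buyer burden = 25 − 24 = 1; seller burden = 24 − 23 = 1.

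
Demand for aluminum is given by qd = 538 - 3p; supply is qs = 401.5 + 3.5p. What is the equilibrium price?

Set qd = qs: 538 - 3p = 401.5 + 3.5p.
136.5 = 6.5p, so p* = 21.
q* = 538 − 3(21) = 475.

p* = 21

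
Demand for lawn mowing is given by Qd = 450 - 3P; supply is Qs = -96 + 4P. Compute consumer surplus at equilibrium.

Consumer surplus = 7776

Equilibrium: 450 - 3P = -96 + 4P gives P* = 78, Q* = 216.
Demand choke price (Qd = 0): P = 150.
CS = ½(150 − 78)(216) = 7776.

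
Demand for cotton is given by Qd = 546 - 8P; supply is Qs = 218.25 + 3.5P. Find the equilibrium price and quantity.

P* = 28.5, Q* = 318

Set Qd = Qs: 546 - 8P = 218.25 + 3.5P.
327.75 = 11.5P, so P* = 28.5.
Q* = 546 − 8(28.5) = 318.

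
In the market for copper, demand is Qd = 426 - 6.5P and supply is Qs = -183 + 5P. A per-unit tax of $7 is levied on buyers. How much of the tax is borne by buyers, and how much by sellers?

Pre-tax equilibrium: P* = 1218/23, Q* = 1881/23.
Tax on buyers shifts demand to Qd = 426 − 6.5(P + 7) = 380.5 - 6.5P.
380.5 - 6.5P = -183 + 5P gives seller price Ps = 49; buyers pay Pb = 49 + 7 = 56.
New quantity: Q = 426 − 6.5(56) = 62.
Buyer burden = 56 − 1218/23 = 70/23; seller burden = 1218/23 − 49 = 91/23.

Buyers bear 70/23, sellers bear 91/23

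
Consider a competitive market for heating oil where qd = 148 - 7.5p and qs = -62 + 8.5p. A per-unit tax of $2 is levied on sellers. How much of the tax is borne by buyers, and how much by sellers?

Buyers bear $1.0625, sellers bear $0.9375

Pre-tax equilibrium: p* = 13.125, q* = 49.5625.
Tax on sellers shifts supply to qs = -62 + 8.5(p − 2) = -79 + 8.5p.
148 - 7.5p = -79 + 8.5p gives buyer price pb = 14.1875; sellers receive ps = 14.1875 − 2 = 12.1875.
New quantity: q = 148 − 7.5(14.1875) = 41.59375.
Buyer burden = 14.1875 − 13.125 = 1.0625; seller burden = 13.125 − 12.1875 = 0.9375.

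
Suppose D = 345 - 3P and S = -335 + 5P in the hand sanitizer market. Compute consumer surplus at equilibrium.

Consumer surplus = 1350

Equilibrium: 345 - 3P = -335 + 5P gives P* = 85, Q* = 90.
Demand choke price (D = 0): P = 115.
CS = ½(115 − 85)(90) = 1350.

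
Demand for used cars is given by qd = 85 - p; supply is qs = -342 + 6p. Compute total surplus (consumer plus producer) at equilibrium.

Equilibrium: 85 - p = -342 + 6p gives p* = 61, q* = 24.
Demand choke price: p = 85; supply starts at p = 57.
CS = ½(85 − 61)(24) = 288; PS = ½(61 − 57)(24) = 48.

Total surplus = 336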